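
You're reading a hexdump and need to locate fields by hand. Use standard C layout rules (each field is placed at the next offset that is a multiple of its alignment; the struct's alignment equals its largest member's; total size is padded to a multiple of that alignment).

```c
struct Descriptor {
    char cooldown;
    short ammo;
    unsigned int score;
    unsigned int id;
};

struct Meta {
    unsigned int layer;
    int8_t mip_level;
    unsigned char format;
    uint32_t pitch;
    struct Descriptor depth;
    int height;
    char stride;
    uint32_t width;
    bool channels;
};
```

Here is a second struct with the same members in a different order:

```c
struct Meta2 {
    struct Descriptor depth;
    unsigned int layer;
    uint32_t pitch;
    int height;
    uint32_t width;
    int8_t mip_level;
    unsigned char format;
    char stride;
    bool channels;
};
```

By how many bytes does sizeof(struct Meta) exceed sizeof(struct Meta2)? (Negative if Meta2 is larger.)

8

Descriptor: cooldown at 0 (size 1, align 1) → ends 1; pad 1 to align 2 for ammo; ammo at 2 (size 2, align 2) → ends 4; score at 4 (size 4, align 4) → ends 8; id at 8 (size 4, align 4) → ends 12; total 12 bytes, alignment 4
layer at 0 (size 4, align 4) → ends 4
mip_level at 4 (size 1, align 1) → ends 5
format at 5 (size 1, align 1) → ends 6
pad 2 to align 4 for pitch
pitch at 8 (size 4, align 4) → ends 12
depth at 12 (size 12, align 4) → ends 24
height at 24 (size 4, align 4) → ends 28
stride at 28 (size 1, align 1) → ends 29
pad 3 to align 4 for width
width at 32 (size 4, align 4) → ends 36
channels at 36 (size 1, align 1) → ends 37
tail pad 3 to reach multiple of 4
total 40 bytes, alignment 4
— Meta2 —
depth at 0 (size 12, align 4) → ends 12
layer at 12 (size 4, align 4) → ends 16
pitch at 16 (size 4, align 4) → ends 20
height at 20 (size 4, align 4) → ends 24
width at 24 (size 4, align 4) → ends 28
mip_level at 28 (size 1, align 1) → ends 29
format at 29 (size 1, align 1) → ends 30
stride at 30 (size 1, align 1) → ends 31
channels at 31 (size 1, align 1) → ends 32
total 32 bytes, alignment 4
40 − 32 = 8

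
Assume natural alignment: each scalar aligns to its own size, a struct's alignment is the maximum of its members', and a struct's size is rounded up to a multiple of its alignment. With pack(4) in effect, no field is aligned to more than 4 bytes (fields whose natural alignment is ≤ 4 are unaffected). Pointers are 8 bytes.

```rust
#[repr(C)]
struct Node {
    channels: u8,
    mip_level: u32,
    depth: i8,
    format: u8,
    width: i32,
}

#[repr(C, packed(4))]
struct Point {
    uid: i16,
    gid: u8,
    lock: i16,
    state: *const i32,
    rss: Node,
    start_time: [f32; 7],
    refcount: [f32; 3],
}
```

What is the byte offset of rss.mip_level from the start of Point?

Node: channels at 0 (size 1, align 1) → ends 1; pad 3 to align 4 for mip_level; mip_level at 4 (size 4, align 4) → ends 8; depth at 8 (size 1, align 1) → ends 9; format at 9 (size 1, align 1) → ends 10; pad 2 to align 4 for width; width at 12 (size 4, align 4) → ends 16; total 16 bytes, alignment 4
uid at 0 (size 2, align 2) → ends 2
gid at 2 (size 1, align 1) → ends 3
pad 1 to align 2 for lock
lock at 4 (size 2, align 2) → ends 6
pad 2 to align 4 for state
state at 8 (size 8, align 4) → ends 16
rss at 16 (size 16, align 4) → ends 32
within Node: mip_level at 4
16 + 4 = 20

20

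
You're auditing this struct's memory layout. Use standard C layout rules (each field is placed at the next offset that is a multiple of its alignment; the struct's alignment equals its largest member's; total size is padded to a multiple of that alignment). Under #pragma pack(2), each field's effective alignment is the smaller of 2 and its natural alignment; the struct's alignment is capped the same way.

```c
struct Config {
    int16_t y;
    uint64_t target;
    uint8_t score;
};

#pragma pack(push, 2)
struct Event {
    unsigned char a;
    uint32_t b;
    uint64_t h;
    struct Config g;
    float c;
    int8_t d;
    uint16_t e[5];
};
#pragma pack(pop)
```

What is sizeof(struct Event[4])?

Config: @0: y [2B, align 2] → 2; +6 pad (align 8); @8: target [8B, align 8] → 16; @16: score [1B, align 1] → 17; +7 tail pad (align 8); size 24, align 8
@0: a [1B, align 1] → 1
+1 pad (align 2)
@2: b [4B, align 2] → 6
@6: h [8B, align 2] → 14
@14: g [24B, align 2] → 38
@38: c [4B, align 2] → 42
@42: d [1B, align 1] → 43
+1 pad (align 2)
@44: e [10B, align 2] → 54
size 54, align 2
array of 4: 4 × 54 = 216

216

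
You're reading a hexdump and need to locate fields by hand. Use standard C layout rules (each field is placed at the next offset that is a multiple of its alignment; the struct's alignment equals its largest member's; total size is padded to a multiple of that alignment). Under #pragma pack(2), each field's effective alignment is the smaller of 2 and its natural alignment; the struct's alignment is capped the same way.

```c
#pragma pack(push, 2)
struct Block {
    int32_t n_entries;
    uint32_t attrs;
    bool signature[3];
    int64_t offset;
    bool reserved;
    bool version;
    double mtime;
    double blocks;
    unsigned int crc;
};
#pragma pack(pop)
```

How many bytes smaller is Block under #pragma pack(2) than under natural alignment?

natural layout:
  @0: n_entries [4B, align 4] → 4
  @4: attrs [4B, align 4] → 8
  @8: signature [3B, align 1] → 11
  +5 pad (align 8)
  @16: offset [8B, align 8] → 24
  @24: reserved [1B, align 1] → 25
  @25: version [1B, align 1] → 26
  +6 pad (align 8)
  @32: mtime [8B, align 8] → 40
  @40: blocks [8B, align 8] → 48
  @48: crc [4B, align 4] → 52
  +4 tail pad (align 8)
  size 56, align 8
packed(2) layout:
  @0: n_entries [4B, align 2] → 4
  @4: attrs [4B, align 2] → 8
  @8: signature [3B, align 1] → 11
  +1 pad (align 2)
  @12: offset [8B, align 2] → 20
  @20: reserved [1B, align 1] → 21
  @21: version [1B, align 1] → 22
  @22: mtime [8B, align 2] → 30
  @30: blocks [8B, align 2] → 38
  @38: crc [4B, align 2] → 42
  size 42, align 2
56 − 42 = 14

14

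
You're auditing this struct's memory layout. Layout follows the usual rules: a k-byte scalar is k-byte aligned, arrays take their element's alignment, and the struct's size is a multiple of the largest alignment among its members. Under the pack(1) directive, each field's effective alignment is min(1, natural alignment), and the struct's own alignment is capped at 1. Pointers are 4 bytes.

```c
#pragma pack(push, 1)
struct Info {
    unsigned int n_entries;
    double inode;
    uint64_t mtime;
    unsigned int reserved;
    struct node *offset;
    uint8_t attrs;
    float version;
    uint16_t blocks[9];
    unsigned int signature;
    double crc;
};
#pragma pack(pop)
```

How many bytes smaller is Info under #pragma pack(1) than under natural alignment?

natural layout:
  0..4  n_entries  (4B, 4-aligned)
  4..8  -- padding (4B)
  8..16  inode  (8B, 8-aligned)
  16..24  mtime  (8B, 8-aligned)
  24..28  reserved  (4B, 4-aligned)
  28..32  offset  (4B, 4-aligned)
  32..33  attrs  (1B, 1-aligned)
  33..36  -- padding (3B)
  36..40  version  (4B, 4-aligned)
  40..58  blocks  (18B, 2-aligned)
  58..60  -- padding (2B)
  60..64  signature  (4B, 4-aligned)
  64..72  crc  (8B, 8-aligned)
  sizeof = 72, alignof = 8
packed(1) layout:
  0..4  n_entries  (4B, 1-aligned)
  4..12  inode  (8B, 1-aligned)
  12..20  mtime  (8B, 1-aligned)
  20..24  reserved  (4B, 1-aligned)
  24..28  offset  (4B, 1-aligned)
  28..29  attrs  (1B, 1-aligned)
  29..33  version  (4B, 1-aligned)
  33..51  blocks  (18B, 1-aligned)
  51..55  signature  (4B, 1-aligned)
  55..63  crc  (8B, 1-aligned)
  sizeof = 63, alignof = 1
72 − 63 = 9

9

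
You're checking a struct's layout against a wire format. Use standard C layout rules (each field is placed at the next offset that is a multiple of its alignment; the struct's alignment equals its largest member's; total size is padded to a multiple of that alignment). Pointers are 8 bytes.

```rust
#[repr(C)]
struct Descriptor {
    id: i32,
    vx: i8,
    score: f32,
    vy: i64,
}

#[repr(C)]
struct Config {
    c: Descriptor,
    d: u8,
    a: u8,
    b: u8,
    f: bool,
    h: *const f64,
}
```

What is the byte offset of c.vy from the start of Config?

Descriptor: 0..4  id  (4B, 4-aligned); 4..5  vx  (1B, 1-aligned); 5..8  -- padding (3B); 8..12  score  (4B, 4-aligned); 12..16  -- padding (4B); 16..24  vy  (8B, 8-aligned); sizeof = 24, alignof = 8
0..24  c  (24B, 8-aligned)
within Descriptor: vy at 16
0 + 16 = 16

16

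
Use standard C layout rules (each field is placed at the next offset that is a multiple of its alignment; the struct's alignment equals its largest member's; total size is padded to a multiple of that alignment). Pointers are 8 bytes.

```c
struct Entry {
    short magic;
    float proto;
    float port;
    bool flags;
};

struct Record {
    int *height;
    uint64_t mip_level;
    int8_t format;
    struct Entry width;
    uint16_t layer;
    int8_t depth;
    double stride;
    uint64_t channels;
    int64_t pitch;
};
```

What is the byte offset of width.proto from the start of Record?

Entry: @0: magic [2B, align 2] → 2; +2 pad (align 4); @4: proto [4B, align 4] → 8; @8: port [4B, align 4] → 12; @12: flags [1B, align 1] → 13; +3 tail pad (align 4); size 16, align 4
@0: height [8B, align 8] → 8
@8: mip_level [8B, align 8] → 16
@16: format [1B, align 1] → 17
+3 pad (align 4)
@20: width [16B, align 4] → 36
within Entry: proto at 4
20 + 4 = 24

24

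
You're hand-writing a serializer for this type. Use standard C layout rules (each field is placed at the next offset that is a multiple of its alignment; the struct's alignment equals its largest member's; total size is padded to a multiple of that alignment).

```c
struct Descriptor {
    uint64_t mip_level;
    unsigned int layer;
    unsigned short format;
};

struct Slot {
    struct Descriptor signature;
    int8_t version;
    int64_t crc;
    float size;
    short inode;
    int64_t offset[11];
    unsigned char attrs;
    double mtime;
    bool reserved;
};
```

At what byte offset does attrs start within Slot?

Descriptor: @0: mip_level [8B, align 8] → 8; @8: layer [4B, align 4] → 12; @12: format [2B, align 2] → 14; +2 tail pad (align 8); size 16, align 8
@0: signature [16B, align 8] → 16
@16: version [1B, align 1] → 17
+7 pad (align 8)
@24: crc [8B, align 8] → 32
@32: size [4B, align 4] → 36
@36: inode [2B, align 2] → 38
+2 pad (align 8)
@40: offset [88B, align 8] → 128
@128: attrs [1B, align 1] → 129

128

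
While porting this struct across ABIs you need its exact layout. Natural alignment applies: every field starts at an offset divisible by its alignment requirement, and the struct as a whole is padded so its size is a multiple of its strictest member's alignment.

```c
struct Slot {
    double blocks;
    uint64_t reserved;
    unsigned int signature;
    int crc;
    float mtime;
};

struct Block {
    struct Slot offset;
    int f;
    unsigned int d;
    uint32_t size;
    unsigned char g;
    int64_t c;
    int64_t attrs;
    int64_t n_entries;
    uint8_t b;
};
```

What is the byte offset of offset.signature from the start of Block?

Slot: 0..8  blocks  (8B, 8-aligned); 8..16  reserved  (8B, 8-aligned); 16..20  signature  (4B, 4-aligned); 20..24  crc  (4B, 4-aligned); 24..28  mtime  (4B, 4-aligned); 28..32  -- tail padding (4B); sizeof = 32, alignof = 8
0..32  offset  (32B, 8-aligned)
within Slot: signature at 16
0 + 16 = 16

16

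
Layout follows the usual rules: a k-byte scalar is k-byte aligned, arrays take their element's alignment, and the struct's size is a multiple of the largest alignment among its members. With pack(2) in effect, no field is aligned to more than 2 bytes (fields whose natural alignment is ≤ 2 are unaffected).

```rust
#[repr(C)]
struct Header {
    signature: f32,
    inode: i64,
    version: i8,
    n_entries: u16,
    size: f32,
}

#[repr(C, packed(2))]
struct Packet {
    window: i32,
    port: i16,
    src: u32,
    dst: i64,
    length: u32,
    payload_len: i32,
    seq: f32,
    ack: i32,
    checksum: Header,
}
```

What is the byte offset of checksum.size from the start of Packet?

54

Header: 0..4  signature  (4B, 4-aligned); 4..8  -- padding (4B); 8..16  inode  (8B, 8-aligned); 16..17  version  (1B, 1-aligned); 17..18  -- padding (1B); 18..20  n_entries  (2B, 2-aligned); 20..24  size  (4B, 4-aligned); sizeof = 24, alignof = 8
0..4  window  (4B, 2-aligned)
4..6  port  (2B, 2-aligned)
6..10  src  (4B, 2-aligned)
10..18  dst  (8B, 2-aligned)
18..22  length  (4B, 2-aligned)
22..26  payload_len  (4B, 2-aligned)
26..30  seq  (4B, 2-aligned)
30..34  ack  (4B, 2-aligned)
34..58  checksum  (24B, 2-aligned)
within Header: size at 20
34 + 20 = 54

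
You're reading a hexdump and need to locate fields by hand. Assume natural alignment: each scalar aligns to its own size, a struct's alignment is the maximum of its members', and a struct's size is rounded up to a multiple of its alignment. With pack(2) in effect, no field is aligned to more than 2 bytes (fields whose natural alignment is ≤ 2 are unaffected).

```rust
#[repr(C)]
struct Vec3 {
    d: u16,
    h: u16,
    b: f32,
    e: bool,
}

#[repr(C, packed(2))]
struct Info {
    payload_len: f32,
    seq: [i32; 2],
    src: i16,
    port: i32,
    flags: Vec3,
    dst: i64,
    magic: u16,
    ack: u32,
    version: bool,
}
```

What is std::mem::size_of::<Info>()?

Vec3: @0: d [2B, align 2] → 2; @2: h [2B, align 2] → 4; @4: b [4B, align 4] → 8; @8: e [1B, align 1] → 9; +3 tail pad (align 4); size 12, align 4
@0: payload_len [4B, align 2] → 4
@4: seq [8B, align 2] → 12
@12: src [2B, align 2] → 14
@14: port [4B, align 2] → 18
@18: flags [12B, align 2] → 30
@30: dst [8B, align 2] → 38
@38: magic [2B, align 2] → 40
@40: ack [4B, align 2] → 44
@44: version [1B, align 1] → 45
+1 tail pad (align 2)
size 46, align 2

46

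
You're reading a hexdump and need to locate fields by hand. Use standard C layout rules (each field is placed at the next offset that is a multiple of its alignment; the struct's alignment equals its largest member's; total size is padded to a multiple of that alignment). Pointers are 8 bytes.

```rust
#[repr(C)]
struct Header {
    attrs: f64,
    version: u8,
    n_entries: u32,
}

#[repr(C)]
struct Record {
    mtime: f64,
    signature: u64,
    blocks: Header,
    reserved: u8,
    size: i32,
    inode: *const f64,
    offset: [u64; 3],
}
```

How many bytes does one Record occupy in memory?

72 bytes

Header: @0: attrs [8B, align 8] → 8; @8: version [1B, align 1] → 9; +3 pad (align 4); @12: n_entries [4B, align 4] → 16; size 16, align 8
@0: mtime [8B, align 8] → 8
@8: signature [8B, align 8] → 16
@16: blocks [16B, align 8] → 32
@32: reserved [1B, align 1] → 33
+3 pad (align 4)
@36: size [4B, align 4] → 40
@40: inode [8B, align 8] → 48
@48: offset [24B, align 8] → 72
size 72, align 8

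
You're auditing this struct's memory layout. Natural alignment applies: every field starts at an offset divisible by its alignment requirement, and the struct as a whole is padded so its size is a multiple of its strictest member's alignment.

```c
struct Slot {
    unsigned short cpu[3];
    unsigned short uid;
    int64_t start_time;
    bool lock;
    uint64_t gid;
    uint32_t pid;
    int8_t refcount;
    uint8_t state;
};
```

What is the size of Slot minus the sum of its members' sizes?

0..6  cpu  (6B, 2-aligned)
6..8  uid  (2B, 2-aligned)
8..16  start_time  (8B, 8-aligned)
16..17  lock  (1B, 1-aligned)
17..24  -- padding (7B)
24..32  gid  (8B, 8-aligned)
32..36  pid  (4B, 4-aligned)
36..37  refcount  (1B, 1-aligned)
37..38  state  (1B, 1-aligned)
38..40  -- tail padding (2B)
sizeof = 40, alignof = 8
data bytes 31, size 40 → padding 9

9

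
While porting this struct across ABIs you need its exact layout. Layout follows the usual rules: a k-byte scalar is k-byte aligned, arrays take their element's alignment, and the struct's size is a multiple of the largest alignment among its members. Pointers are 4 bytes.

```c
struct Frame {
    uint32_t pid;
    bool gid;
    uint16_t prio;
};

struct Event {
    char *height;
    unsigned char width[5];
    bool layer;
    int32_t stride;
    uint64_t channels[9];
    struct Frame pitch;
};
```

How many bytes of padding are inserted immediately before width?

0

Frame: pid at 0 (size 4, align 4) → ends 4; gid at 4 (size 1, align 1) → ends 5; pad 1 to align 2 for prio; prio at 6 (size 2, align 2) → ends 8; total 8 bytes, alignment 4
height at 0 (size 4, align 4) → ends 4
width at 4 (size 5, align 1) → ends 9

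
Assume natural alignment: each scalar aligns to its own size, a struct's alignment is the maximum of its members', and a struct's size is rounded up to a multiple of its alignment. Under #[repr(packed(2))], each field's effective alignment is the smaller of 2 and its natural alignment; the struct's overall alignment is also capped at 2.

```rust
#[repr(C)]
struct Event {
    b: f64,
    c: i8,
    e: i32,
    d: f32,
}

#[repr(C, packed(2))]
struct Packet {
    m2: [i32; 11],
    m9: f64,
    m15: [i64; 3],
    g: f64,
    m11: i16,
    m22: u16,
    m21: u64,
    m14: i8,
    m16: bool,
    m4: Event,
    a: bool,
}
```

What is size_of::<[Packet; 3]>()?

Event: 0..8  b  (8B, 8-aligned); 8..9  c  (1B, 1-aligned); 9..12  -- padding (3B); 12..16  e  (4B, 4-aligned); 16..20  d  (4B, 4-aligned); 20..24  -- tail padding (4B); sizeof = 24, alignof = 8
0..44  m2  (44B, 2-aligned)
44..52  m9  (8B, 2-aligned)
52..76  m15  (24B, 2-aligned)
76..84  g  (8B, 2-aligned)
84..86  m11  (2B, 2-aligned)
86..88  m22  (2B, 2-aligned)
88..96  m21  (8B, 2-aligned)
96..97  m14  (1B, 1-aligned)
97..98  m16  (1B, 1-aligned)
98..122  m4  (24B, 2-aligned)
122..123  a  (1B, 1-aligned)
123..124  -- tail padding (1B)
sizeof = 124, alignof = 2
array of 3: 3 × 124 = 372

372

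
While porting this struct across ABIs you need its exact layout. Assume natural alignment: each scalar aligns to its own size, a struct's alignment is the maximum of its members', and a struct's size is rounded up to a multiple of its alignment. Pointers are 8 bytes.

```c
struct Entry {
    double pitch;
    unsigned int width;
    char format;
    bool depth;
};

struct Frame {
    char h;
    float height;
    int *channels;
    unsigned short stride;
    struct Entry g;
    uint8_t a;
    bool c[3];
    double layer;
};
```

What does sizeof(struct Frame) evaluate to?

56

Entry: 0..8  pitch  (8B, 8-aligned); 8..12  width  (4B, 4-aligned); 12..13  format  (1B, 1-aligned); 13..14  depth  (1B, 1-aligned); 14..16  -- tail padding (2B); sizeof = 16, alignof = 8
0..1  h  (1B, 1-aligned)
1..4  -- padding (3B)
4..8  height  (4B, 4-aligned)
8..16  channels  (8B, 8-aligned)
16..18  stride  (2B, 2-aligned)
18..24  -- padding (6B)
24..40  g  (16B, 8-aligned)
40..41  a  (1B, 1-aligned)
41..44  c  (3B, 1-aligned)
44..48  -- padding (4B)
48..56  layer  (8B, 8-aligned)
sizeof = 56, alignof = 8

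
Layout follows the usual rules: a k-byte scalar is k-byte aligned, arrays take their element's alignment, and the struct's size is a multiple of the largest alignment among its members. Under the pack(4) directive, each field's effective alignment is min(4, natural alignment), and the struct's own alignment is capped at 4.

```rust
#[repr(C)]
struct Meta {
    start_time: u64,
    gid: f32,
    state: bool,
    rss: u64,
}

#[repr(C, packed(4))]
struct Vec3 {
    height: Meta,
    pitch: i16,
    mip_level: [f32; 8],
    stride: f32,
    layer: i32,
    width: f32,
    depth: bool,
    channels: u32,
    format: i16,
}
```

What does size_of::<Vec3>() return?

84 bytes

Meta: 0..8  start_time  (8B, 8-aligned); 8..12  gid  (4B, 4-aligned); 12..13  state  (1B, 1-aligned); 13..16  -- padding (3B); 16..24  rss  (8B, 8-aligned); sizeof = 24, alignof = 8
0..24  height  (24B, 4-aligned)
24..26  pitch  (2B, 2-aligned)
26..28  -- padding (2B)
28..60  mip_level  (32B, 4-aligned)
60..64  stride  (4B, 4-aligned)
64..68  layer  (4B, 4-aligned)
68..72  width  (4B, 4-aligned)
72..73  depth  (1B, 1-aligned)
73..76  -- padding (3B)
76..80  channels  (4B, 4-aligned)
80..82  format  (2B, 2-aligned)
82..84  -- tail padding (2B)
sizeof = 84, alignof = 4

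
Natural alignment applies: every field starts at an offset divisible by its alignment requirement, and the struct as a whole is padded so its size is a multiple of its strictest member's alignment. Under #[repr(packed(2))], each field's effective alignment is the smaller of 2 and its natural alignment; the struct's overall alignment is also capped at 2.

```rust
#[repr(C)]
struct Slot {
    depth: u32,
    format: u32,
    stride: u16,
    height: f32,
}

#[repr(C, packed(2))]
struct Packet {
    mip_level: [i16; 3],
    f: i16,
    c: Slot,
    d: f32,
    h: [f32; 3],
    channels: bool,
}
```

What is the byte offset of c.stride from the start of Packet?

16

Slot: depth at 0 (size 4, align 4) → ends 4; format at 4 (size 4, align 4) → ends 8; stride at 8 (size 2, align 2) → ends 10; pad 2 to align 4 for height; height at 12 (size 4, align 4) → ends 16; total 16 bytes, alignment 4
mip_level at 0 (size 6, align 2) → ends 6
f at 6 (size 2, align 2) → ends 8
c at 8 (size 16, align 2) → ends 24
within Slot: stride at 8
8 + 8 = 16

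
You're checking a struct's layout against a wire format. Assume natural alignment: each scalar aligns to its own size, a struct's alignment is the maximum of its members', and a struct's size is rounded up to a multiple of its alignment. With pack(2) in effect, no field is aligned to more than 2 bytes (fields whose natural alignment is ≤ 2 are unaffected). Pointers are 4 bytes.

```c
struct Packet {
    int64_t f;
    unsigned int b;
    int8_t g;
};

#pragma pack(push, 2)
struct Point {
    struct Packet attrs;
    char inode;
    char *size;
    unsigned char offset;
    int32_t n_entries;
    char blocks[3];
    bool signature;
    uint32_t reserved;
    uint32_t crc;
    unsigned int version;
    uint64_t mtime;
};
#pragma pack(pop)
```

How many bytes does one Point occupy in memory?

52 bytes

Packet: f at 0 (size 8, align 8) → ends 8; b at 8 (size 4, align 4) → ends 12; g at 12 (size 1, align 1) → ends 13; tail pad 3 to reach multiple of 8; total 16 bytes, alignment 8
attrs at 0 (size 16, align 2) → ends 16
inode at 16 (size 1, align 1) → ends 17
pad 1 to align 2 for size
size at 18 (size 4, align 2) → ends 22
offset at 22 (size 1, align 1) → ends 23
pad 1 to align 2 for n_entries
n_entries at 24 (size 4, align 2) → ends 28
blocks at 28 (size 3, align 1) → ends 31
signature at 31 (size 1, align 1) → ends 32
reserved at 32 (size 4, align 2) → ends 36
crc at 36 (size 4, align 2) → ends 40
version at 40 (size 4, align 2) → ends 44
mtime at 44 (size 8, align 2) → ends 52
total 52 bytes, alignment 2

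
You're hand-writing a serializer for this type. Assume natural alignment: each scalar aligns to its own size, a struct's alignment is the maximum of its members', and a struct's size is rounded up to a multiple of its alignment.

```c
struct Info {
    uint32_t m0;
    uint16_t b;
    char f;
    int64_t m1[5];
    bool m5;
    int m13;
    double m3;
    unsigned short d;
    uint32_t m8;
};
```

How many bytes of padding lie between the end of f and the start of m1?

0..4  m0  (4B, 4-aligned)
4..6  b  (2B, 2-aligned)
6..7  f  (1B, 1-aligned)
7..8  -- padding (1B)
8..48  m1  (40B, 8-aligned)

1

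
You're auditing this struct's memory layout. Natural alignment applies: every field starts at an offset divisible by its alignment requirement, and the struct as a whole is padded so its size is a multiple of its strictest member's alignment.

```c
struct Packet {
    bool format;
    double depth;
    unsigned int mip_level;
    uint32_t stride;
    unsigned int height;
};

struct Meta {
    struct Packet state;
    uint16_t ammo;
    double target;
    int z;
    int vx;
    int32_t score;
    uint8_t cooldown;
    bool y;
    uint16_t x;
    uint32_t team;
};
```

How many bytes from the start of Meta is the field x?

62

Packet: @0: format [1B, align 1] → 1; +7 pad (align 8); @8: depth [8B, align 8] → 16; @16: mip_level [4B, align 4] → 20; @20: stride [4B, align 4] → 24; @24: height [4B, align 4] → 28; +4 tail pad (align 8); size 32, align 8
@0: state [32B, align 8] → 32
@32: ammo [2B, align 2] → 34
+6 pad (align 8)
@40: target [8B, align 8] → 48
@48: z [4B, align 4] → 52
@52: vx [4B, align 4] → 56
@56: score [4B, align 4] → 60
@60: cooldown [1B, align 1] → 61
@61: y [1B, align 1] → 62
@62: x [2B, align 2] → 64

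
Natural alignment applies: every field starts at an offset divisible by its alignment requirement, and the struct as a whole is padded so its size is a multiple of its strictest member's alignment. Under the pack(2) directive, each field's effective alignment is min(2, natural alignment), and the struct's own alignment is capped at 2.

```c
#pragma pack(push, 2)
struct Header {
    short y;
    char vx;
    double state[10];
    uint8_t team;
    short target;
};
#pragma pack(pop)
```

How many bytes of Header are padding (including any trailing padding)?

2

0..2  y  (2B, 2-aligned)
2..3  vx  (1B, 1-aligned)
3..4  -- padding (1B)
4..84  state  (80B, 2-aligned)
84..85  team  (1B, 1-aligned)
85..86  -- padding (1B)
86..88  target  (2B, 2-aligned)
sizeof = 88, alignof = 2
data bytes 86, size 88 → padding 2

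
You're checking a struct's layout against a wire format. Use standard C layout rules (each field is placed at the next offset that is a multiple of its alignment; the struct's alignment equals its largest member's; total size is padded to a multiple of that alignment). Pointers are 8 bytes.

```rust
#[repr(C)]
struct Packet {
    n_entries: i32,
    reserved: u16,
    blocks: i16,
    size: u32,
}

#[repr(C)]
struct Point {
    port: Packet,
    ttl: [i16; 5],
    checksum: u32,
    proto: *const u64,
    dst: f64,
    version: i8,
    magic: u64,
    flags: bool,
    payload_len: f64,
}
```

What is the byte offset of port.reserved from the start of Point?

Packet: @0: n_entries [4B, align 4] → 4; @4: reserved [2B, align 2] → 6; @6: blocks [2B, align 2] → 8; @8: size [4B, align 4] → 12; size 12, align 4
@0: port [12B, align 4] → 12
within Packet: reserved at 4
0 + 4 = 4

4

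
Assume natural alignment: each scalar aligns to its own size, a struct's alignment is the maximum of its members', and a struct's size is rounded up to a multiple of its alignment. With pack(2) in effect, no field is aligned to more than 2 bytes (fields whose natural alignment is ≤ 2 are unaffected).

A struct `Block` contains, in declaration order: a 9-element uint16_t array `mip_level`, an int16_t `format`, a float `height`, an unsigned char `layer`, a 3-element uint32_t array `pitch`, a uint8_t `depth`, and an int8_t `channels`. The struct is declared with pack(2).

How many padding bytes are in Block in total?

1

mip_level at 0 (size 18, align 2) → ends 18
format at 18 (size 2, align 2) → ends 20
height at 20 (size 4, align 2) → ends 24
layer at 24 (size 1, align 1) → ends 25
pad 1 to align 2 for pitch
pitch at 26 (size 12, align 2) → ends 38
depth at 38 (size 1, align 1) → ends 39
channels at 39 (size 1, align 1) → ends 40
total 40 bytes, alignment 2
data bytes 39, size 40 → padding 1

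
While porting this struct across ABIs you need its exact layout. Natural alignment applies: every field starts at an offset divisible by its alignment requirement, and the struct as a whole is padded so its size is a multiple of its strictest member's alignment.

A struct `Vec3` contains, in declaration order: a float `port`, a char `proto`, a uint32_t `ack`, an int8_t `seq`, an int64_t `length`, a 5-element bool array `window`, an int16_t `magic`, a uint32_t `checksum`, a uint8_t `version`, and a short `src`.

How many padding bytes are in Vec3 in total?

8

port at 0 (size 4, align 4) → ends 4
proto at 4 (size 1, align 1) → ends 5
pad 3 to align 4 for ack
ack at 8 (size 4, align 4) → ends 12
seq at 12 (size 1, align 1) → ends 13
pad 3 to align 8 for length
length at 16 (size 8, align 8) → ends 24
window at 24 (size 5, align 1) → ends 29
pad 1 to align 2 for magic
magic at 30 (size 2, align 2) → ends 32
checksum at 32 (size 4, align 4) → ends 36
version at 36 (size 1, align 1) → ends 37
pad 1 to align 2 for src
src at 38 (size 2, align 2) → ends 40
total 40 bytes, alignment 8
data bytes 32, size 40 → padding 8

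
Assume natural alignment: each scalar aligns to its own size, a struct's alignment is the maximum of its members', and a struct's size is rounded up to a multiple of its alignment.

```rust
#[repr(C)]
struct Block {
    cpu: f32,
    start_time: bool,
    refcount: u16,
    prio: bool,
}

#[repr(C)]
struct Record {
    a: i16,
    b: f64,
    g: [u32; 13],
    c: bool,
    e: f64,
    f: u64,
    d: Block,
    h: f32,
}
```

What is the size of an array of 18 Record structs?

1872

Block: cpu at 0 (size 4, align 4) → ends 4; start_time at 4 (size 1, align 1) → ends 5; pad 1 to align 2 for refcount; refcount at 6 (size 2, align 2) → ends 8; prio at 8 (size 1, align 1) → ends 9; tail pad 3 to reach multiple of 4; total 12 bytes, alignment 4
a at 0 (size 2, align 2) → ends 2
pad 6 to align 8 for b
b at 8 (size 8, align 8) → ends 16
g at 16 (size 52, align 4) → ends 68
c at 68 (size 1, align 1) → ends 69
pad 3 to align 8 for e
e at 72 (size 8, align 8) → ends 80
f at 80 (size 8, align 8) → ends 88
d at 88 (size 12, align 4) → ends 100
h at 100 (size 4, align 4) → ends 104
total 104 bytes, alignment 8
array of 18: 18 × 104 = 1872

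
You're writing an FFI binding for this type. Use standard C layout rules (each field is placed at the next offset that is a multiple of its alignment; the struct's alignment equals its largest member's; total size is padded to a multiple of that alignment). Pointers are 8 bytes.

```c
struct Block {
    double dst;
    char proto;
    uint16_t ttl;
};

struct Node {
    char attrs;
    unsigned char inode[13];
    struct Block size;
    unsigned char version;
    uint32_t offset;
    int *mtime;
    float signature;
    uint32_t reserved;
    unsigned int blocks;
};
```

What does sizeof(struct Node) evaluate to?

64 bytes

Block: dst at 0 (size 8, align 8) → ends 8; proto at 8 (size 1, align 1) → ends 9; pad 1 to align 2 for ttl; ttl at 10 (size 2, align 2) → ends 12; tail pad 4 to reach multiple of 8; total 16 bytes, alignment 8
attrs at 0 (size 1, align 1) → ends 1
inode at 1 (size 13, align 1) → ends 14
pad 2 to align 8 for size
size at 16 (size 16, align 8) → ends 32
version at 32 (size 1, align 1) → ends 33
pad 3 to align 4 for offset
offset at 36 (size 4, align 4) → ends 40
mtime at 40 (size 8, align 8) → ends 48
signature at 48 (size 4, align 4) → ends 52
reserved at 52 (size 4, align 4) → ends 56
blocks at 56 (size 4, align 4) → ends 60
tail pad 4 to reach multiple of 8
total 64 bytes, alignment 8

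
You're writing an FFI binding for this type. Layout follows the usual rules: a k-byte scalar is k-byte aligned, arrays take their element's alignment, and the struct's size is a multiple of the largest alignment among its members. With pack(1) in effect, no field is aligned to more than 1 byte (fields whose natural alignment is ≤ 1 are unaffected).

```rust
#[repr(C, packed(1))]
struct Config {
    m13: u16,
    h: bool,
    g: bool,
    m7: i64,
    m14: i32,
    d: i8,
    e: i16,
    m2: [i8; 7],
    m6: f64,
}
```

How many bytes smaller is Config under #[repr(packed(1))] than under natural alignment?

6

natural layout:
  m13 at 0 (size 2, align 2) → ends 2
  h at 2 (size 1, align 1) → ends 3
  g at 3 (size 1, align 1) → ends 4
  pad 4 to align 8 for m7
  m7 at 8 (size 8, align 8) → ends 16
  m14 at 16 (size 4, align 4) → ends 20
  d at 20 (size 1, align 1) → ends 21
  pad 1 to align 2 for e
  e at 22 (size 2, align 2) → ends 24
  m2 at 24 (size 7, align 1) → ends 31
  pad 1 to align 8 for m6
  m6 at 32 (size 8, align 8) → ends 40
  total 40 bytes, alignment 8
packed(1) layout:
  m13 at 0 (size 2, align 1) → ends 2
  h at 2 (size 1, align 1) → ends 3
  g at 3 (size 1, align 1) → ends 4
  m7 at 4 (size 8, align 1) → ends 12
  m14 at 12 (size 4, align 1) → ends 16
  d at 16 (size 1, align 1) → ends 17
  e at 17 (size 2, align 1) → ends 19
  m2 at 19 (size 7, align 1) → ends 26
  m6 at 26 (size 8, align 1) → ends 34
  total 34 bytes, alignment 1
40 − 34 = 6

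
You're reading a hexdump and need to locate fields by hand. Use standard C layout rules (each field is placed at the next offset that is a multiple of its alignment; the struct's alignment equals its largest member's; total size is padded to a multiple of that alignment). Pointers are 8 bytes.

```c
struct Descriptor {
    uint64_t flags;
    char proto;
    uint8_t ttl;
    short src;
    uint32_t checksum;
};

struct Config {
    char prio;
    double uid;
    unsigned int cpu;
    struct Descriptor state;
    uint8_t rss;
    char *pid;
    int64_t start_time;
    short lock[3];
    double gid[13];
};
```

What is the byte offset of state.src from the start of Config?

34

Descriptor: flags at 0 (size 8, align 8) → ends 8; proto at 8 (size 1, align 1) → ends 9; ttl at 9 (size 1, align 1) → ends 10; src at 10 (size 2, align 2) → ends 12; checksum at 12 (size 4, align 4) → ends 16; total 16 bytes, alignment 8
prio at 0 (size 1, align 1) → ends 1
pad 7 to align 8 for uid
uid at 8 (size 8, align 8) → ends 16
cpu at 16 (size 4, align 4) → ends 20
pad 4 to align 8 for state
state at 24 (size 16, align 8) → ends 40
within Descriptor: src at 10
24 + 10 = 34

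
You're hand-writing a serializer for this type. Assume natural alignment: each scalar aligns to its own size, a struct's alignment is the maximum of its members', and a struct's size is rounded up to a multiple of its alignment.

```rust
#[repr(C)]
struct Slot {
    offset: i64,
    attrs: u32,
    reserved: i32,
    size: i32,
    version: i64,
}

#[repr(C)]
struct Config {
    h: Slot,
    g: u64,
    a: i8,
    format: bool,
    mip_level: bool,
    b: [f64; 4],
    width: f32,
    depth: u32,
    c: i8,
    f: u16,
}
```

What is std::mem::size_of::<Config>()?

96 bytes

Slot: offset at 0 (size 8, align 8) → ends 8; attrs at 8 (size 4, align 4) → ends 12; reserved at 12 (size 4, align 4) → ends 16; size at 16 (size 4, align 4) → ends 20; pad 4 to align 8 for version; version at 24 (size 8, align 8) → ends 32; total 32 bytes, alignment 8
h at 0 (size 32, align 8) → ends 32
g at 32 (size 8, align 8) → ends 40
a at 40 (size 1, align 1) → ends 41
format at 41 (size 1, align 1) → ends 42
mip_level at 42 (size 1, align 1) → ends 43
pad 5 to align 8 for b
b at 48 (size 32, align 8) → ends 80
width at 80 (size 4, align 4) → ends 84
depth at 84 (size 4, align 4) → ends 88
c at 88 (size 1, align 1) → ends 89
pad 1 to align 2 for f
f at 90 (size 2, align 2) → ends 92
tail pad 4 to reach multiple of 8
total 96 bytes, alignment 8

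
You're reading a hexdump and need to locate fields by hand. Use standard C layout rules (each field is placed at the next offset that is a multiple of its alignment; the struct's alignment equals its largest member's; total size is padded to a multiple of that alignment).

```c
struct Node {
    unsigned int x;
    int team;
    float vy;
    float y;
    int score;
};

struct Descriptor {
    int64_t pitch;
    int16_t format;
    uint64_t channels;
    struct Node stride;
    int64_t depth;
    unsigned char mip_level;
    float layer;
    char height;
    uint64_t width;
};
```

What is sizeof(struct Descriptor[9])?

Node: @0: x [4B, align 4] → 4; @4: team [4B, align 4] → 8; @8: vy [4B, align 4] → 12; @12: y [4B, align 4] → 16; @16: score [4B, align 4] → 20; size 20, align 4
@0: pitch [8B, align 8] → 8
@8: format [2B, align 2] → 10
+6 pad (align 8)
@16: channels [8B, align 8] → 24
@24: stride [20B, align 4] → 44
+4 pad (align 8)
@48: depth [8B, align 8] → 56
@56: mip_level [1B, align 1] → 57
+3 pad (align 4)
@60: layer [4B, align 4] → 64
@64: height [1B, align 1] → 65
+7 pad (align 8)
@72: width [8B, align 8] → 80
size 80, align 8
array of 9: 9 × 80 = 720

720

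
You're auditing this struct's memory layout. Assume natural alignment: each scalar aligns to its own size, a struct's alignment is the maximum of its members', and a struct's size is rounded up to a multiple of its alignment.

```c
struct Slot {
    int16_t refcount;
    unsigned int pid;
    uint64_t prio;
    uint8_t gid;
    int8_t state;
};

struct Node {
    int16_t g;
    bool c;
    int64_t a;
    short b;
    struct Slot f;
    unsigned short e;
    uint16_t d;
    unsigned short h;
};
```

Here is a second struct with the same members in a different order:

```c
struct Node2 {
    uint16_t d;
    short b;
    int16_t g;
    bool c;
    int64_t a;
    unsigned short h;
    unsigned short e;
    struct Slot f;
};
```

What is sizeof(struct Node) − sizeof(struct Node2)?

8

Slot: 0..2  refcount  (2B, 2-aligned); 2..4  -- padding (2B); 4..8  pid  (4B, 4-aligned); 8..16  prio  (8B, 8-aligned); 16..17  gid  (1B, 1-aligned); 17..18  state  (1B, 1-aligned); 18..24  -- tail padding (6B); sizeof = 24, alignof = 8
0..2  g  (2B, 2-aligned)
2..3  c  (1B, 1-aligned)
3..8  -- padding (5B)
8..16  a  (8B, 8-aligned)
16..18  b  (2B, 2-aligned)
18..24  -- padding (6B)
24..48  f  (24B, 8-aligned)
48..50  e  (2B, 2-aligned)
50..52  d  (2B, 2-aligned)
52..54  h  (2B, 2-aligned)
54..56  -- tail padding (2B)
sizeof = 56, alignof = 8
— Node2 —
0..2  d  (2B, 2-aligned)
2..4  b  (2B, 2-aligned)
4..6  g  (2B, 2-aligned)
6..7  c  (1B, 1-aligned)
7..8  -- padding (1B)
8..16  a  (8B, 8-aligned)
16..18  h  (2B, 2-aligned)
18..20  e  (2B, 2-aligned)
20..24  -- padding (4B)
24..48  f  (24B, 8-aligned)
sizeof = 48, alignof = 8
56 − 48 = 8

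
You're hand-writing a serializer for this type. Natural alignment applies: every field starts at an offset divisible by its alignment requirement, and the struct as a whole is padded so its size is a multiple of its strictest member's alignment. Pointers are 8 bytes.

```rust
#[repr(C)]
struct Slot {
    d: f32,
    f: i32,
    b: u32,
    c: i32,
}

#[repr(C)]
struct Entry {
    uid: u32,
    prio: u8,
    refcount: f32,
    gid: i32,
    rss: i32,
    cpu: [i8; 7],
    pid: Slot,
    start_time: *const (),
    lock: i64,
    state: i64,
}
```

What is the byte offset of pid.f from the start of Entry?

32

Slot: d at 0 (size 4, align 4) → ends 4; f at 4 (size 4, align 4) → ends 8; b at 8 (size 4, align 4) → ends 12; c at 12 (size 4, align 4) → ends 16; total 16 bytes, alignment 4
uid at 0 (size 4, align 4) → ends 4
prio at 4 (size 1, align 1) → ends 5
pad 3 to align 4 for refcount
refcount at 8 (size 4, align 4) → ends 12
gid at 12 (size 4, align 4) → ends 16
rss at 16 (size 4, align 4) → ends 20
cpu at 20 (size 7, align 1) → ends 27
pad 1 to align 4 for pid
pid at 28 (size 16, align 4) → ends 44
within Slot: f at 4
28 + 4 = 32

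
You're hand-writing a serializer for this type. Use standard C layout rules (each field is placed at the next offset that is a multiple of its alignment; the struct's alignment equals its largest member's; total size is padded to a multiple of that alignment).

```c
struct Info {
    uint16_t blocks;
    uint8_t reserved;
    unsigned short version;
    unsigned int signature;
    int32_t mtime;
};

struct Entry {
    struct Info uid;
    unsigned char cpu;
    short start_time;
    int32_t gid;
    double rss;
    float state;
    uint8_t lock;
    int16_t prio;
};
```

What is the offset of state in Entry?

Info: blocks at 0 (size 2, align 2) → ends 2; reserved at 2 (size 1, align 1) → ends 3; pad 1 to align 2 for version; version at 4 (size 2, align 2) → ends 6; pad 2 to align 4 for signature; signature at 8 (size 4, align 4) → ends 12; mtime at 12 (size 4, align 4) → ends 16; total 16 bytes, alignment 4
uid at 0 (size 16, align 4) → ends 16
cpu at 16 (size 1, align 1) → ends 17
pad 1 to align 2 for start_time
start_time at 18 (size 2, align 2) → ends 20
gid at 20 (size 4, align 4) → ends 24
rss at 24 (size 8, align 8) → ends 32
state at 32 (size 4, align 4) → ends 36

32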